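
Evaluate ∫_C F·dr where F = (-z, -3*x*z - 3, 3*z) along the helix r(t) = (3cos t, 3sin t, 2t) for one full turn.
6*pi*(-5*pi - 2)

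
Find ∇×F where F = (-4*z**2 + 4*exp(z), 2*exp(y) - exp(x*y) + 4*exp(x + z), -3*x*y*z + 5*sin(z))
(-3*x*z - 4*exp(x + z), 3*y*z - 8*z + 4*exp(z), -y*exp(x*y) + 4*exp(x + z))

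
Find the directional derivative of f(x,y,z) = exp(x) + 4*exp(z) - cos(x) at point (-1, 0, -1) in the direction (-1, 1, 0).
sqrt(2)*(-1 + E*sin(1))*exp(-1)/2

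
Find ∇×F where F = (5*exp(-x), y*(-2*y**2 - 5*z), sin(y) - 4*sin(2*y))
(5*y + cos(y) - 8*cos(2*y), 0, 0)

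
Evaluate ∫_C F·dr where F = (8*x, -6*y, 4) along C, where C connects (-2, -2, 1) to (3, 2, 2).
24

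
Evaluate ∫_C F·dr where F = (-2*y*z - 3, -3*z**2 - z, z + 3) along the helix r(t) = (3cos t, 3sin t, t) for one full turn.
10*pi*(-3 + 2*pi)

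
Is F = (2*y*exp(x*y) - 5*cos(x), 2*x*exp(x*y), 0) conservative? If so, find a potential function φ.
Yes, F is conservative. φ = 2*exp(x*y) - 5*sin(x)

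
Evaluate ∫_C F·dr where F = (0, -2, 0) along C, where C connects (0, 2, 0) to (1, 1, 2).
2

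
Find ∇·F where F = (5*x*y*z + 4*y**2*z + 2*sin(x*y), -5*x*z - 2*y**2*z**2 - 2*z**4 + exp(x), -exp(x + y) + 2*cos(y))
y*(-4*z**2 + 5*z + 2*cos(x*y))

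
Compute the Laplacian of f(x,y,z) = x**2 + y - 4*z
2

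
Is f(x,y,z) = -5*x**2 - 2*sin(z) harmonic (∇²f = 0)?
No, ∇²f = 2*sin(z) - 10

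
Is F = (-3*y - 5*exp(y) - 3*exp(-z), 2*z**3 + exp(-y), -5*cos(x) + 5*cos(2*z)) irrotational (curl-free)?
No, ∇×F = (-6*z**2, -5*sin(x) + 3*exp(-z), 5*exp(y) + 3)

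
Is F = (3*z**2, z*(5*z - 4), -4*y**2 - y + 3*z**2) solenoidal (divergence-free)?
No, ∇·F = 6*z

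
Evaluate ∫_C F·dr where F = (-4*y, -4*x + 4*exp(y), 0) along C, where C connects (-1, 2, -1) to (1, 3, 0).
-4*exp(2) - 20 + 4*exp(3)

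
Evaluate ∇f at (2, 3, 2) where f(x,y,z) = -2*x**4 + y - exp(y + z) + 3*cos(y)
(-64, -exp(5) - 3*sin(3) + 1, -exp(5))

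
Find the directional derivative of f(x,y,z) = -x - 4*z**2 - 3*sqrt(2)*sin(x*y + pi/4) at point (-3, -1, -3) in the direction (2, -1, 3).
-3*sqrt(7)*cos(pi/4 + 3)/7 + 5*sqrt(14)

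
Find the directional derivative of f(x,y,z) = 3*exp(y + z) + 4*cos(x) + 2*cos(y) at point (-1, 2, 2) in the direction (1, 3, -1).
2*sqrt(11)*(-3*sin(2) + 2*sin(1) + 3*exp(4))/11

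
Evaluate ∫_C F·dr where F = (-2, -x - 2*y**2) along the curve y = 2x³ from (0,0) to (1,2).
-53/6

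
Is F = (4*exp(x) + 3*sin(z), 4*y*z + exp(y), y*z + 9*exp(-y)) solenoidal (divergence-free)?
No, ∇·F = y + 4*z + 4*exp(x) + exp(y)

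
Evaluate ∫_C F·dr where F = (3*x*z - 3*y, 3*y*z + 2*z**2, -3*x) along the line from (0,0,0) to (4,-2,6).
48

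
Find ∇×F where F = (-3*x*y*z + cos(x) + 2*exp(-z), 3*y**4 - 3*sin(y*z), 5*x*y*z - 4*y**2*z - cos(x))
(5*x*z - 8*y*z + 3*y*cos(y*z), -3*x*y - 5*y*z - sin(x) - 2*exp(-z), 3*x*z)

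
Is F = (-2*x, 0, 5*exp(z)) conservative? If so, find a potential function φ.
Yes, F is conservative. φ = -x**2 + 5*exp(z)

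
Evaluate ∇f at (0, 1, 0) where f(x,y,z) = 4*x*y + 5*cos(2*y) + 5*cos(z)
(4, -10*sin(2), 0)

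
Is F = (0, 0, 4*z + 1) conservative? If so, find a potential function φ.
Yes, F is conservative. φ = z*(2*z + 1)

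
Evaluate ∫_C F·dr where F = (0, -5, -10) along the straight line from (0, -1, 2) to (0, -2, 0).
25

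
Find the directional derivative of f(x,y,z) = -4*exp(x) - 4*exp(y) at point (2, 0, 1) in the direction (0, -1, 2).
4*sqrt(5)/5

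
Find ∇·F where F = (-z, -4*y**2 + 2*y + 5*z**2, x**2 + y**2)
2 - 8*y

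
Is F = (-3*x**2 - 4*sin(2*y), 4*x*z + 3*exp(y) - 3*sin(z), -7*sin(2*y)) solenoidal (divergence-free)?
No, ∇·F = -6*x + 3*exp(y)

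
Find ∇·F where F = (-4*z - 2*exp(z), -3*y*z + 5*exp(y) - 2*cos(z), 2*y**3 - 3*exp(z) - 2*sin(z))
-3*z + 5*exp(y) - 3*exp(z) - 2*cos(z)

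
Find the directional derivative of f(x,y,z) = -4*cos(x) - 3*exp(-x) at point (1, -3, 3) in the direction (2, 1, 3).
sqrt(14)*(3 + 4*E*sin(1))*exp(-1)/7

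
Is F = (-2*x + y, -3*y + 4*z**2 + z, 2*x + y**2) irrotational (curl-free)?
No, ∇×F = (2*y - 8*z - 1, -2, -1)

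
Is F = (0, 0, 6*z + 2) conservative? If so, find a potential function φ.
Yes, F is conservative. φ = z*(3*z + 2)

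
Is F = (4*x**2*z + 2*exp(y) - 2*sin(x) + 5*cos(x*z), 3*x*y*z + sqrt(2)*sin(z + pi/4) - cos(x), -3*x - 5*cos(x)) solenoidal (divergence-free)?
No, ∇·F = 11*x*z - 5*z*sin(x*z) - 2*cos(x)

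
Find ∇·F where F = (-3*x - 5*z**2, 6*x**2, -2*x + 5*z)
2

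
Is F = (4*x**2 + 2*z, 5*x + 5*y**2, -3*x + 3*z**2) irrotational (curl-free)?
No, ∇×F = (0, 5, 5)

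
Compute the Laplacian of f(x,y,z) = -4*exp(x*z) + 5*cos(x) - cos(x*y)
-4*x**2*exp(x*z) + x**2*cos(x*y) + y**2*cos(x*y) - 4*z**2*exp(x*z) - 5*cos(x)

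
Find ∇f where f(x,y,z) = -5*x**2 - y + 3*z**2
(-10*x, -1, 6*z)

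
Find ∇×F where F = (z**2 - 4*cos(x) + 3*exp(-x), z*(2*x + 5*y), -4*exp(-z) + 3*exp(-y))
(-2*x - 5*y - 3*exp(-y), 2*z, 2*z)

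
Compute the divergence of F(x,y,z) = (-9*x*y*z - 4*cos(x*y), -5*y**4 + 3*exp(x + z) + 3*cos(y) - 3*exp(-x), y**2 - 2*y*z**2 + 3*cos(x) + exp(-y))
-20*y**3 - 13*y*z + 4*y*sin(x*y) - 3*sin(y)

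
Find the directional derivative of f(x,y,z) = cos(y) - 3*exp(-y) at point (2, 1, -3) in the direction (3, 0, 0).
0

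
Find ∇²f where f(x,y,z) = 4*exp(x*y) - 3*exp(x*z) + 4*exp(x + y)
4*x**2*exp(x*y) - 3*x**2*exp(x*z) + 4*y**2*exp(x*y) - 3*z**2*exp(x*z) + 8*exp(x + y)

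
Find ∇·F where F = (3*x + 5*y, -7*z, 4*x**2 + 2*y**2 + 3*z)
6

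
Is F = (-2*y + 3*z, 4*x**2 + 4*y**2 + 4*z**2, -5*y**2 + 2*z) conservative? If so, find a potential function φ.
No, ∇×F = (-10*y - 8*z, 3, 8*x + 2) ≠ 0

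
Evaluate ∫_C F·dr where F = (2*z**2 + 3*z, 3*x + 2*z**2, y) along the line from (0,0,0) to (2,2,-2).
26/3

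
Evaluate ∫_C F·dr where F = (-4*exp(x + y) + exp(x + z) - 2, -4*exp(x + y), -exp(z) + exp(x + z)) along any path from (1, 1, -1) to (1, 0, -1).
4*E*(-1 + E)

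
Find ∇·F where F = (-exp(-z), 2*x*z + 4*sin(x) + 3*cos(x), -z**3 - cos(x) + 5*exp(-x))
-3*z**2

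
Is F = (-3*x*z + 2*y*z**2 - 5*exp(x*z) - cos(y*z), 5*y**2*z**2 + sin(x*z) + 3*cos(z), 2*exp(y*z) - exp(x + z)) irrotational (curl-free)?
No, ∇×F = (-x*cos(x*z) - 10*y**2*z + 2*z*exp(y*z) + 3*sin(z), -5*x*exp(x*z) - 3*x + 4*y*z + y*sin(y*z) + exp(x + z), z*(-2*z - sin(y*z) + cos(x*z)))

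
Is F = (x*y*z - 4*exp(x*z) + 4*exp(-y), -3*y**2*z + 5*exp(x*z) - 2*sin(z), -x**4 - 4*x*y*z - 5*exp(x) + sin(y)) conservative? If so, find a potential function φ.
No, ∇×F = (-4*x*z - 5*x*exp(x*z) + 3*y**2 + cos(y) + 2*cos(z), 4*x**3 + x*y - 4*x*exp(x*z) + 4*y*z + 5*exp(x), -x*z + 5*z*exp(x*z) + 4*exp(-y)) ≠ 0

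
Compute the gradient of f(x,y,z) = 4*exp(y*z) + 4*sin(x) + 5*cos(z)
(4*cos(x), 4*z*exp(y*z), 4*y*exp(y*z) - 5*sin(z))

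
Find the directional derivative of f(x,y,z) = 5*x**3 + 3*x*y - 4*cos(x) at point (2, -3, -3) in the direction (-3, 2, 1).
-3*sqrt(14)*(4*sin(2) + 47)/14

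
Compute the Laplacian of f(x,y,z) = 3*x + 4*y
0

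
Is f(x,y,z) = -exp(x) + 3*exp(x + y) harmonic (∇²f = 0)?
No, ∇²f = -exp(x) + 6*exp(x + y)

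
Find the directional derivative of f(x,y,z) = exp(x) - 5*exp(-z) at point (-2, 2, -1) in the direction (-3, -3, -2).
sqrt(22)*(-10*exp(3) - 3)*exp(-2)/22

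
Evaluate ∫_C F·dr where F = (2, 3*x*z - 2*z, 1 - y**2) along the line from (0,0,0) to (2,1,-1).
7/3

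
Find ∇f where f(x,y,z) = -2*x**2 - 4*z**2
(-4*x, 0, -8*z)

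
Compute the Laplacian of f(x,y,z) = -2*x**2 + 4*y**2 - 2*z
4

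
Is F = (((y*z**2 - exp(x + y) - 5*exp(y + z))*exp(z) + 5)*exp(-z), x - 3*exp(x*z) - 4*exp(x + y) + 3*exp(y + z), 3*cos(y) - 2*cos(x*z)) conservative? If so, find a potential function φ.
No, ∇×F = (3*x*exp(x*z) - 3*exp(y + z) - 3*sin(y), 2*y*z - 2*z*sin(x*z) - 5*exp(y + z) - 5*exp(-z), -z**2 - 3*z*exp(x*z) - 3*exp(x + y) + 5*exp(y + z) + 1) ≠ 0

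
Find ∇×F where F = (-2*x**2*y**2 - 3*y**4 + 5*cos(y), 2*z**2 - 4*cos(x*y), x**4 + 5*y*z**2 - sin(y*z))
(z*(5*z - cos(y*z) - 4), -4*x**3, 4*x**2*y + 12*y**3 + 4*y*sin(x*y) + 5*sin(y))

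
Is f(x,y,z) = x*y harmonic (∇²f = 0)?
Yes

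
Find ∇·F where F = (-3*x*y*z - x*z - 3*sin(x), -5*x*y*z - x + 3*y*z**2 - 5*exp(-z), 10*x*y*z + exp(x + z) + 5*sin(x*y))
10*x*y - 5*x*z - 3*y*z + 3*z**2 - z + exp(x + z) - 3*cos(x)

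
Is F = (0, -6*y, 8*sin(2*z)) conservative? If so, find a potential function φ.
Yes, F is conservative. φ = -3*y**2 - 4*cos(2*z)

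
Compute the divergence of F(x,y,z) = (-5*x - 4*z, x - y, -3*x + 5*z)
-1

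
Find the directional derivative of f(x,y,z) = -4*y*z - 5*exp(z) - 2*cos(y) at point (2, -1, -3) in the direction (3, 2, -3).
sqrt(22)*(-4*exp(3)*sin(1) + 15 + 12*exp(3))*exp(-3)/22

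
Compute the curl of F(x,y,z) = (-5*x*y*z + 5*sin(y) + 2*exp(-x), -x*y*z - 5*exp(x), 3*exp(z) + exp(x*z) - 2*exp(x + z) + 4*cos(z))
(x*y, -5*x*y - z*exp(x*z) + 2*exp(x + z), 5*x*z - y*z - 5*exp(x) - 5*cos(y))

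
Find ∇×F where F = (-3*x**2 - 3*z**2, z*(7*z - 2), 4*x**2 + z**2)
(2 - 14*z, -8*x - 6*z, 0)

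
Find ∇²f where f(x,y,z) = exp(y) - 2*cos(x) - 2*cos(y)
exp(y) + 2*cos(x) + 2*cos(y)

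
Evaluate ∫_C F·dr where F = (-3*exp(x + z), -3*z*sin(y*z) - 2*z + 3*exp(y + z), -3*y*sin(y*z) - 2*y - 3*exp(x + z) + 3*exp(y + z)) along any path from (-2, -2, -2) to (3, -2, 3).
-3*exp(6) - 3*cos(4) + 3*cos(6) + 3*E + 20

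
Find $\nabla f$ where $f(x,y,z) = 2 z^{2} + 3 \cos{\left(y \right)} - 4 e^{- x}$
(4*exp(-x), -3*sin(y), 4*z)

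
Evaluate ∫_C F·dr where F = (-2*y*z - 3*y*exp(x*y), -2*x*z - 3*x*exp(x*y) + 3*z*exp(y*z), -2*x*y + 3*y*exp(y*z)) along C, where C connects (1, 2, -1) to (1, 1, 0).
-3*E - 1 - 3*exp(-2) + 3*exp(2)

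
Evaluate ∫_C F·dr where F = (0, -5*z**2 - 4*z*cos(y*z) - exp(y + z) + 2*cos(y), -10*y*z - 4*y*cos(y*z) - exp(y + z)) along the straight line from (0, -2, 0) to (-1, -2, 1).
-exp(-1) + exp(-2) + 4*sin(2) + 10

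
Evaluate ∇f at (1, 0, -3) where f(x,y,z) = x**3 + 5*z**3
(3, 0, 135)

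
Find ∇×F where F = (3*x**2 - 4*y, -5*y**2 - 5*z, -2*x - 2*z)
(5, 2, 4)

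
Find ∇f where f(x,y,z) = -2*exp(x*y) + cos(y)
(-2*y*exp(x*y), -2*x*exp(x*y) - sin(y), 0)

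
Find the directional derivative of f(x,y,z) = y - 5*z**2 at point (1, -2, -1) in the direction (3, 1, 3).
31*sqrt(19)/19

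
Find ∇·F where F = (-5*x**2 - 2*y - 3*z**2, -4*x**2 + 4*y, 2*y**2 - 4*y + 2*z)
6 - 10*x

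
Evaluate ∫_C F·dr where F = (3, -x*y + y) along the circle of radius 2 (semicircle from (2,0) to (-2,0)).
-52/3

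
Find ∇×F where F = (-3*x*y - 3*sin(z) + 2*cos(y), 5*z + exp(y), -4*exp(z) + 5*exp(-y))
(-5 - 5*exp(-y), -3*cos(z), 3*x + 2*sin(y))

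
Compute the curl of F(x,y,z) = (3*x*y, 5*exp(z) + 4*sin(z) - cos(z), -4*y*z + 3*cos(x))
(-4*z - 5*exp(z) - sin(z) - 4*cos(z), 3*sin(x), -3*x)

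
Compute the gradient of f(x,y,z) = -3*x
(-3, 0, 0)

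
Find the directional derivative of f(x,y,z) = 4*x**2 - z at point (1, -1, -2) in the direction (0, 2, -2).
sqrt(2)/2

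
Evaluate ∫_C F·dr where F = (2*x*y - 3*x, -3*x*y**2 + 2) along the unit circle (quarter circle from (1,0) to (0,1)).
17/6 - 3*pi/16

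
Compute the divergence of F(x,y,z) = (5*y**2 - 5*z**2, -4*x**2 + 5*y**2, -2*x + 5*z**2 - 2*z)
10*y + 10*z - 2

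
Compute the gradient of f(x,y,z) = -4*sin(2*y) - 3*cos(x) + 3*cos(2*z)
(3*sin(x), -8*cos(2*y), -6*sin(2*z))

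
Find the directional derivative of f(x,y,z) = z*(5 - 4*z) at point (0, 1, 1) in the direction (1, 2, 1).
-sqrt(6)/2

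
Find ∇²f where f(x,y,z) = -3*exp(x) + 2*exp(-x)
-3*exp(x) + 2*exp(-x)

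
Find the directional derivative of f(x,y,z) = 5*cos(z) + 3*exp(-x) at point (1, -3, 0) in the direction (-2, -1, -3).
3*sqrt(14)*exp(-1)/7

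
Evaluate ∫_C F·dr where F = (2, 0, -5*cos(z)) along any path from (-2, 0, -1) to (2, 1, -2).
-5*sin(1) + 5*sin(2) + 8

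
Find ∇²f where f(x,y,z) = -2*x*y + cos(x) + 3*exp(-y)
-cos(x) + 3*exp(-y)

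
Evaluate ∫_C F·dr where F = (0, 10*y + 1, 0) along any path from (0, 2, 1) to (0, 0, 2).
-22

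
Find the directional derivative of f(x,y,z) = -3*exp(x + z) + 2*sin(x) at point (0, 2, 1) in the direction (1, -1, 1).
sqrt(3)*(2/3 - 2*E)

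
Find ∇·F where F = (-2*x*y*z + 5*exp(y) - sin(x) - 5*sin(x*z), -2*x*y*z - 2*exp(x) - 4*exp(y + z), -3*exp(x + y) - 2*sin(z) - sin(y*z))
-2*x*z - 2*y*z - y*cos(y*z) - 5*z*cos(x*z) - 4*exp(y + z) - cos(x) - 2*cos(z)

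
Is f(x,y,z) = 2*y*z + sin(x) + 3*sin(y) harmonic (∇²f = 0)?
No, ∇²f = -sin(x) - 3*sin(y)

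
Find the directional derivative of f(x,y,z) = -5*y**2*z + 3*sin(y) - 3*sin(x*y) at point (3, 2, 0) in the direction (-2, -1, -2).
-cos(2) + 7*cos(6) + 40/3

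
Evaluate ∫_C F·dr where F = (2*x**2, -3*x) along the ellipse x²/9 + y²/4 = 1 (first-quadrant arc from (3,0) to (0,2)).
-18 - 9*pi/2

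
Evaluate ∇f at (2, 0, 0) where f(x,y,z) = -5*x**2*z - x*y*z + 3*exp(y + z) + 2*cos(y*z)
(0, 3, -17)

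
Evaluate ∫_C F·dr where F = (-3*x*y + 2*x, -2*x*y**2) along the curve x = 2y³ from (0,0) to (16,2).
-9344/21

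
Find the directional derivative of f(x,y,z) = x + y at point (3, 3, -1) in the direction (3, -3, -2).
0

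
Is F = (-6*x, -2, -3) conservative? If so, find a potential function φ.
Yes, F is conservative. φ = -3*x**2 - 2*y - 3*z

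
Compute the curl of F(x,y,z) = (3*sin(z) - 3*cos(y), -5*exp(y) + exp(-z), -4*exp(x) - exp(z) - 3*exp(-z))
(exp(-z), 4*exp(x) + 3*cos(z), -3*sin(y))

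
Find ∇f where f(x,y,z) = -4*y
(0, -4, 0)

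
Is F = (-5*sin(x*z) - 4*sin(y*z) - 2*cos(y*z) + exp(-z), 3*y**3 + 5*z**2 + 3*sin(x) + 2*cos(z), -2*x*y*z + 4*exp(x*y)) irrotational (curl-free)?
No, ∇×F = (-2*x*z + 4*x*exp(x*y) - 10*z + 2*sin(z), -5*x*cos(x*z) + 2*y*z - 4*y*exp(x*y) + 2*y*sin(y*z) - 4*y*cos(y*z) - exp(-z), -2*z*sin(y*z) + 4*z*cos(y*z) + 3*cos(x))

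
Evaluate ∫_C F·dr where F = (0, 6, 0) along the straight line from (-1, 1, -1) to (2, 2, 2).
6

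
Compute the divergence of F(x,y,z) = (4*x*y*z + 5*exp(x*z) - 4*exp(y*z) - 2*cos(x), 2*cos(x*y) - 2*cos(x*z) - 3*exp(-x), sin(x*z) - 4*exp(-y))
-2*x*sin(x*y) + x*cos(x*z) + 4*y*z + 5*z*exp(x*z) + 2*sin(x)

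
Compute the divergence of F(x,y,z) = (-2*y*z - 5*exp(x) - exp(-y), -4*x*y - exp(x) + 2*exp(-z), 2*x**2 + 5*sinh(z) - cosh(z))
-4*x - 5*exp(x) - sinh(z) + 5*cosh(z)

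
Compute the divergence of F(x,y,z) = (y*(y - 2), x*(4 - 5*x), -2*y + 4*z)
4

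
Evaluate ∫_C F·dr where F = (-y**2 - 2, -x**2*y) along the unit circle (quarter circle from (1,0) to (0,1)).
29/12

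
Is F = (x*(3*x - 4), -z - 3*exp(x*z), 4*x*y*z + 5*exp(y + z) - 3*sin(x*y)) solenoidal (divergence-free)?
No, ∇·F = 4*x*y + 6*x + 5*exp(y + z) - 4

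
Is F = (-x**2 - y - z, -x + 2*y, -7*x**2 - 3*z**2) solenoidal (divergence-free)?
No, ∇·F = -2*x - 6*z + 2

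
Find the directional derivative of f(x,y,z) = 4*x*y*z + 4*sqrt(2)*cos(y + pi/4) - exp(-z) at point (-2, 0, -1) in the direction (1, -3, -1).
sqrt(11)*(-12 - E)/11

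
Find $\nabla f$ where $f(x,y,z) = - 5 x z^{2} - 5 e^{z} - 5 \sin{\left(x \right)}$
(-5*z**2 - 5*cos(x), 0, -10*x*z - 5*exp(z))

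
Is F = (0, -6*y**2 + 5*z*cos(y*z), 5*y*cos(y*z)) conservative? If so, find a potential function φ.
Yes, F is conservative. φ = -2*y**3 + 5*sin(y*z)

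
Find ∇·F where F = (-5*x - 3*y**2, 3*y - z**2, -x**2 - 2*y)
-2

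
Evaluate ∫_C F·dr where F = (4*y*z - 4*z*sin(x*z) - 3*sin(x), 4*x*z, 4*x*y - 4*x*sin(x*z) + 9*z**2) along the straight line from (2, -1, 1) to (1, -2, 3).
4*cos(3) + 3*cos(1) - 7*cos(2) + 62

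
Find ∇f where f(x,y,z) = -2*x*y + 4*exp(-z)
(-2*y, -2*x, -4*exp(-z))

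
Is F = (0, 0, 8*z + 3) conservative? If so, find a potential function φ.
Yes, F is conservative. φ = z*(4*z + 3)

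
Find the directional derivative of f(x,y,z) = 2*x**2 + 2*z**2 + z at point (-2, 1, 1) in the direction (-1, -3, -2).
-sqrt(14)/7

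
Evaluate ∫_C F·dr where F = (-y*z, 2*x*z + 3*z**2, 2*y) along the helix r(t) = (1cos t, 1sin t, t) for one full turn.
3*pi*(pi + 4)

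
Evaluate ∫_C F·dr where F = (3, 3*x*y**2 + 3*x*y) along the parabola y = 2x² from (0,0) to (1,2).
513/35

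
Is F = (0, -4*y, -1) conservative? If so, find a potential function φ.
Yes, F is conservative. φ = -2*y**2 - z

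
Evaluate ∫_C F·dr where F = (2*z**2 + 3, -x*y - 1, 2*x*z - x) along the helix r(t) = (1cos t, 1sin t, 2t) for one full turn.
32*pi**2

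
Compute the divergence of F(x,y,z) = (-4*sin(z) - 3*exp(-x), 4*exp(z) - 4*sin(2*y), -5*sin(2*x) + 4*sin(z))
-8*cos(2*y) + 4*cos(z) + 3*exp(-x)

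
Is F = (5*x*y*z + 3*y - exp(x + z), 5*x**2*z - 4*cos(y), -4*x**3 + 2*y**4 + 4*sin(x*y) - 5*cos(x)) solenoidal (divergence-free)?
No, ∇·F = 5*y*z - exp(x + z) + 4*sin(y)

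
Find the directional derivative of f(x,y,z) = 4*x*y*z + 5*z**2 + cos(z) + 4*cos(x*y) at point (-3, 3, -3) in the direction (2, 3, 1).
sqrt(14)*(-30 - 12*sin(9) + sin(3))/14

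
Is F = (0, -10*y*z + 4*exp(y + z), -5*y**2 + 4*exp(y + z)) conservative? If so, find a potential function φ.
Yes, F is conservative. φ = -5*y**2*z + 4*exp(y + z)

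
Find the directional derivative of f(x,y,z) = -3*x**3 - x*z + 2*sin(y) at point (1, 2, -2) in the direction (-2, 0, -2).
4*sqrt(2)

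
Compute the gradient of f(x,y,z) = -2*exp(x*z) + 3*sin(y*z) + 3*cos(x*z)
(-z*(2*exp(x*z) + 3*sin(x*z)), 3*z*cos(y*z), -2*x*exp(x*z) - 3*x*sin(x*z) + 3*y*cos(y*z))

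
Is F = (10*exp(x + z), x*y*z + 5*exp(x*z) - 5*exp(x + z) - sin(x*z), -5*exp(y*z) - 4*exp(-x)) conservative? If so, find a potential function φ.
No, ∇×F = (-x*y - 5*x*exp(x*z) + x*cos(x*z) - 5*z*exp(y*z) + 5*exp(x + z), 2*(5*exp(2*x + z) - 2)*exp(-x), y*z + 5*z*exp(x*z) - z*cos(x*z) - 5*exp(x + z)) ≠ 0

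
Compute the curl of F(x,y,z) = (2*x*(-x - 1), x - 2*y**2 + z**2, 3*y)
(3 - 2*z, 0, 1)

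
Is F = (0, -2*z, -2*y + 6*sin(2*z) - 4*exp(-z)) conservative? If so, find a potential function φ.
Yes, F is conservative. φ = -2*y*z - 3*cos(2*z) + 4*exp(-z)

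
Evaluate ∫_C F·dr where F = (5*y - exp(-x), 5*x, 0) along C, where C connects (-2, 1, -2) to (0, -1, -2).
11 - exp(2)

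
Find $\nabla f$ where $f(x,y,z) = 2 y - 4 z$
(0, 2, -4)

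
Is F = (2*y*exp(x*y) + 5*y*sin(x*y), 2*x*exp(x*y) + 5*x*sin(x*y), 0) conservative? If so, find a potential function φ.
Yes, F is conservative. φ = 2*exp(x*y) - 5*cos(x*y)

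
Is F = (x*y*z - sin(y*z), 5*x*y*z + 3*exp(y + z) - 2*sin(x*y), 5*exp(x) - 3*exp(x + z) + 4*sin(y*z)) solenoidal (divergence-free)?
No, ∇·F = 5*x*z - 2*x*cos(x*y) + y*z + 4*y*cos(y*z) - 3*exp(x + z) + 3*exp(y + z)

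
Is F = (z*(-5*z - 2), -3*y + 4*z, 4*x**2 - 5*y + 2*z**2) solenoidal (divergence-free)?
No, ∇·F = 4*z - 3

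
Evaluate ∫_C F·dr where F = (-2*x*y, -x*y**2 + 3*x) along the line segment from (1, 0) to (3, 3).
-37/2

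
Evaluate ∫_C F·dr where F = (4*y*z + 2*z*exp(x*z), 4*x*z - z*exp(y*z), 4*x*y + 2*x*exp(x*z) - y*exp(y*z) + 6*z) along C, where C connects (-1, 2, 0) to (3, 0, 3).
25 + 2*exp(9)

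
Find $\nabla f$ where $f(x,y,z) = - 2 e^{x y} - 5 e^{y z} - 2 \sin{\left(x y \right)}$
(-2*y*(exp(x*y) + cos(x*y)), -2*x*exp(x*y) - 2*x*cos(x*y) - 5*z*exp(y*z), -5*y*exp(y*z))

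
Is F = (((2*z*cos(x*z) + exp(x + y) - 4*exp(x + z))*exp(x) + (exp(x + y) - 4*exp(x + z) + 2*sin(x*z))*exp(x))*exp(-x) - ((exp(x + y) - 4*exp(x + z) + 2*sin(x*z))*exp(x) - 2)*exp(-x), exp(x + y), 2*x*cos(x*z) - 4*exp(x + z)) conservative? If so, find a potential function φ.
Yes, F is conservative. φ = ((exp(x + y) - 4*exp(x + z) + 2*sin(x*z))*exp(x) - 2)*exp(-x)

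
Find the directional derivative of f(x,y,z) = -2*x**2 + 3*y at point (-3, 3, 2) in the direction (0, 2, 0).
3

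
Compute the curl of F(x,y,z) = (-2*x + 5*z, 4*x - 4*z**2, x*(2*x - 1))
(8*z, 6 - 4*x, 4)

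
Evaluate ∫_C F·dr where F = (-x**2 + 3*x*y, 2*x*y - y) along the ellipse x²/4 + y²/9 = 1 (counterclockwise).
0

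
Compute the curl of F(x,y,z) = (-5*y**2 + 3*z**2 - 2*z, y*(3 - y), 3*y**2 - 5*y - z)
(6*y - 5, 6*z - 2, 10*y)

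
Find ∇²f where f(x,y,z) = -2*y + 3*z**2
6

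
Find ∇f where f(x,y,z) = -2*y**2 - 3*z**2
(0, -4*y, -6*z)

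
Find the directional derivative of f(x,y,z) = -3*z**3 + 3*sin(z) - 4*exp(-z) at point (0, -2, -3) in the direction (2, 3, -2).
2*sqrt(17)*(-4*exp(3) - 3*cos(3) + 81)/17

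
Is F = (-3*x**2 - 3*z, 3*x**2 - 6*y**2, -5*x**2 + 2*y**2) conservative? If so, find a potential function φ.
No, ∇×F = (4*y, 10*x - 3, 6*x) ≠ 0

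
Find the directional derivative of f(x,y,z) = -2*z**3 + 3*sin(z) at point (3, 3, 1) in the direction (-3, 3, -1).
3*sqrt(19)*(2 - cos(1))/19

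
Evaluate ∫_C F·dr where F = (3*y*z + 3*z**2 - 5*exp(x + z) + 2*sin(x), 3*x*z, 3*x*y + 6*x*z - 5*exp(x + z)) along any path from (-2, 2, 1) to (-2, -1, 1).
18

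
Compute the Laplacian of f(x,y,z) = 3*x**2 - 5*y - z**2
4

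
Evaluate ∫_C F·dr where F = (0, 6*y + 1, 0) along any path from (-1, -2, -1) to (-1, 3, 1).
20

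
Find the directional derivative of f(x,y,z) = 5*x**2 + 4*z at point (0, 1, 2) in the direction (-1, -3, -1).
-4*sqrt(11)/11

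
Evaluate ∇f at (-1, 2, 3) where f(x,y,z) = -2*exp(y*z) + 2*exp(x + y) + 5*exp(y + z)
(2*E, E*(-6*exp(5) + 2 + 5*exp(4)), (5 - 4*E)*exp(5))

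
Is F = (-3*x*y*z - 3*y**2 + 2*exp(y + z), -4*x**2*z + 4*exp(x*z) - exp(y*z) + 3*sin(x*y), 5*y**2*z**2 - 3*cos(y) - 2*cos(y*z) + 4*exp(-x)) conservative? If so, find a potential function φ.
No, ∇×F = (4*x**2 - 4*x*exp(x*z) + 10*y*z**2 + y*exp(y*z) + 2*z*sin(y*z) + 3*sin(y), -3*x*y + 2*exp(y + z) + 4*exp(-x), -5*x*z + 3*y*cos(x*y) + 6*y + 4*z*exp(x*z) - 2*exp(y + z)) ≠ 0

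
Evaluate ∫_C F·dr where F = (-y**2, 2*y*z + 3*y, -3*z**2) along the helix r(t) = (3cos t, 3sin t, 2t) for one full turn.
-64*pi**3 - 18*pi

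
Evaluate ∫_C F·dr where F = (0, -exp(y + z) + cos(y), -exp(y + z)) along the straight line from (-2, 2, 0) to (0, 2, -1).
-E + exp(2)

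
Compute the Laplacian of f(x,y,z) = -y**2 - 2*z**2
-6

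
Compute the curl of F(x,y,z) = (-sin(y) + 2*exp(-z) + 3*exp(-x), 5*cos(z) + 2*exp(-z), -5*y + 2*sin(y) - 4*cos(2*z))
(5*sin(z) + 2*cos(y) - 5 + 2*exp(-z), -2*exp(-z), cos(y))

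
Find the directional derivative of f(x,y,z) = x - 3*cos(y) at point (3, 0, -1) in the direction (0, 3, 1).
0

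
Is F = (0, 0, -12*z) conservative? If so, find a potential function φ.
Yes, F is conservative. φ = -6*z**2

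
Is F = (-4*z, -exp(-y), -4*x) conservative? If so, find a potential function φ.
Yes, F is conservative. φ = -4*x*z + exp(-y)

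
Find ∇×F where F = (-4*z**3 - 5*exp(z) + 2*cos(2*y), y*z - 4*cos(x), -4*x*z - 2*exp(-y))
(-y + 2*exp(-y), -12*z**2 + 4*z - 5*exp(z), 4*sin(x) + 4*sin(2*y))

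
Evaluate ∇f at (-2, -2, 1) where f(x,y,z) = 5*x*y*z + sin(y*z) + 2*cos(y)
(-10, -10 + cos(2) + 2*sin(2), 20 - 2*cos(2))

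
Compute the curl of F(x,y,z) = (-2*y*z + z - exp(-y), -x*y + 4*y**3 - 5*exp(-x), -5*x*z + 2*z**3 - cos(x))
(0, -2*y + 5*z - sin(x) + 1, -y + 2*z - exp(-y) + 5*exp(-x))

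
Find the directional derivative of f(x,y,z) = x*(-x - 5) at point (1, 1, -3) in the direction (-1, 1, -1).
7*sqrt(3)/3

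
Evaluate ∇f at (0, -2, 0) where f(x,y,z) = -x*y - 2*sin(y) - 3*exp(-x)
(5, -2*cos(2), 0)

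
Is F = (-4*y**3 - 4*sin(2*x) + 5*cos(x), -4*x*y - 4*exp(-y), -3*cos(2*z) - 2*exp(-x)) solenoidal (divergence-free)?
No, ∇·F = -4*x - 5*sin(x) + 6*sin(2*z) - 8*cos(2*x) + 4*exp(-y)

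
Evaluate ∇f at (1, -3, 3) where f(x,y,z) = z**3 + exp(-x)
(-exp(-1), 0, 27)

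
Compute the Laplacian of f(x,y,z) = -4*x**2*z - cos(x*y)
x**2*cos(x*y) + y**2*cos(x*y) - 8*z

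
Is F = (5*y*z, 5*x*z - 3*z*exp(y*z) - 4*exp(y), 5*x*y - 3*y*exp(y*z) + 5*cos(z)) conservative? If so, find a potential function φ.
Yes, F is conservative. φ = 5*x*y*z - 4*exp(y) - 3*exp(y*z) + 5*sin(z)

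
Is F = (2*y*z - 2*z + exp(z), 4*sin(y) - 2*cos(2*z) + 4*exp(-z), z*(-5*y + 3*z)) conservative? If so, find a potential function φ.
No, ∇×F = (-5*z - 4*sin(2*z) + 4*exp(-z), 2*y + exp(z) - 2, -2*z) ≠ 0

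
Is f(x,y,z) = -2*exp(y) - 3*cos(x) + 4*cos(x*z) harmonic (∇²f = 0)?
No, ∇²f = -4*x**2*cos(x*z) - 4*z**2*cos(x*z) - 2*exp(y) + 3*cos(x)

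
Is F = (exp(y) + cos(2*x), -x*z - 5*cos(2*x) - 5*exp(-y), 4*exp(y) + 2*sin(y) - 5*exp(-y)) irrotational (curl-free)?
No, ∇×F = (x + 2*cos(y) - sinh(y) + 9*cosh(y), 0, -z - exp(y) + 10*sin(2*x))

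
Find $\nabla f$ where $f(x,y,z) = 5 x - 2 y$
(5, -2, 0)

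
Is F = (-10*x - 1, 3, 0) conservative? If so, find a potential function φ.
Yes, F is conservative. φ = -5*x**2 - x + 3*y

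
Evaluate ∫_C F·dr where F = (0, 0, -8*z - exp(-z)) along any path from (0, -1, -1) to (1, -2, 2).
-12 - E + exp(-2)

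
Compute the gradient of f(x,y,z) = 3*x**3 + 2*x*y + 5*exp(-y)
(9*x**2 + 2*y, 2*x - 5*exp(-y), 0)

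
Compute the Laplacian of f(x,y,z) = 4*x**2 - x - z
8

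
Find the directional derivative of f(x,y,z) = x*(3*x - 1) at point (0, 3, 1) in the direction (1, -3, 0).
-sqrt(10)/10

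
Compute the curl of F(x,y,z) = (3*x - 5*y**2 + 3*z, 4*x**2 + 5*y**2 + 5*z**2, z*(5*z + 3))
(-10*z, 3, 8*x + 10*y)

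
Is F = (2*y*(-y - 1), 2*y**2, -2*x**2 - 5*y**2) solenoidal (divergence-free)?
No, ∇·F = 4*y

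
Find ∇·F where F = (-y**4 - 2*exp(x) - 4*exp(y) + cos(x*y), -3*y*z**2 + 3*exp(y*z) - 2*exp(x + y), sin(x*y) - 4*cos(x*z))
4*x*sin(x*z) - y*sin(x*y) - 3*z**2 + 3*z*exp(y*z) - 2*exp(x) - 2*exp(x + y)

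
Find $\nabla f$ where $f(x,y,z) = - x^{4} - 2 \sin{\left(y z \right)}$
(-4*x**3, -2*z*cos(y*z), -2*y*cos(y*z))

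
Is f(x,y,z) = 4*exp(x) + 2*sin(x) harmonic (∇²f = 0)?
No, ∇²f = 4*exp(x) - 2*sin(x)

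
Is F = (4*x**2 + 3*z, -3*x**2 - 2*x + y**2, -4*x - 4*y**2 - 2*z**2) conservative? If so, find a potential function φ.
No, ∇×F = (-8*y, 7, -6*x - 2) ≠ 0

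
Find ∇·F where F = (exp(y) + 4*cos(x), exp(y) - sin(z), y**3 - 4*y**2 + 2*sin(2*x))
exp(y) - 4*sin(x)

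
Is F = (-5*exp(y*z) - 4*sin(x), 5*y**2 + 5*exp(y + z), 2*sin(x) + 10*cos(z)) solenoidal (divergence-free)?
No, ∇·F = 10*y + 5*exp(y + z) - 10*sin(z) - 4*cos(x)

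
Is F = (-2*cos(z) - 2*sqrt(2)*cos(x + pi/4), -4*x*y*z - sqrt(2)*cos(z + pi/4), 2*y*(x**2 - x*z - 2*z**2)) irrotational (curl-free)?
No, ∇×F = (2*x**2 + 4*x*y - 2*x*z - 4*z**2 - sqrt(2)*sin(z + pi/4), -2*y*(2*x - z) + 2*sin(z), -4*y*z)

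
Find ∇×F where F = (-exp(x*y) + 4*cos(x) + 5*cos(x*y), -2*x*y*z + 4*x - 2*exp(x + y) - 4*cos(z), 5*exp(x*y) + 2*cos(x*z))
(2*x*y + 5*x*exp(x*y) - 4*sin(z), -5*y*exp(x*y) + 2*z*sin(x*z), x*exp(x*y) + 5*x*sin(x*y) - 2*y*z - 2*exp(x + y) + 4)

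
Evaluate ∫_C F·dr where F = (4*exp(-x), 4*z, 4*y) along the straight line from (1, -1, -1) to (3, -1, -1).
-(4 - 4*exp(2))*exp(-3)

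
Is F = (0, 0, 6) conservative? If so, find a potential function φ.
Yes, F is conservative. φ = 6*z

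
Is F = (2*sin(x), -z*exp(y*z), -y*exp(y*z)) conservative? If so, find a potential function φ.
Yes, F is conservative. φ = -exp(y*z) - 2*cos(x)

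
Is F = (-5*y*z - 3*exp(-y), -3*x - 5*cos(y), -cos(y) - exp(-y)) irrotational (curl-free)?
No, ∇×F = (sin(y) + exp(-y), -5*y, 5*z - 3 - 3*exp(-y))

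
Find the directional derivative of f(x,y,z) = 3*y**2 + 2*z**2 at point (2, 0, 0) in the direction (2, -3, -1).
0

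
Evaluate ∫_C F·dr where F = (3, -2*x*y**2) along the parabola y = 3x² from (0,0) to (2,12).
-13782/7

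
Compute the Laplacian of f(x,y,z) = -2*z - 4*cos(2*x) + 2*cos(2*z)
16*cos(2*x) - 8*cos(2*z)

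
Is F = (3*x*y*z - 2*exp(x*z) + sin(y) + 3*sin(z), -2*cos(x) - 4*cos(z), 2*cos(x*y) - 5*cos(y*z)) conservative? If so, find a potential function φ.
No, ∇×F = (-2*x*sin(x*y) + 5*z*sin(y*z) - 4*sin(z), 3*x*y - 2*x*exp(x*z) + 2*y*sin(x*y) + 3*cos(z), -3*x*z + 2*sin(x) - cos(y)) ≠ 0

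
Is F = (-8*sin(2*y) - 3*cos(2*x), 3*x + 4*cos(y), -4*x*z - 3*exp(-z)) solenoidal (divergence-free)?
No, ∇·F = -4*x + 6*sin(2*x) - 4*sin(y) + 3*exp(-z)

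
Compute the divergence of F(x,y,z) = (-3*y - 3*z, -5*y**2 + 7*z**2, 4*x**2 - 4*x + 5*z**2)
-10*y + 10*z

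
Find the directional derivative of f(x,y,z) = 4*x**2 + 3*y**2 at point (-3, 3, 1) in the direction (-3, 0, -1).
36*sqrt(10)/5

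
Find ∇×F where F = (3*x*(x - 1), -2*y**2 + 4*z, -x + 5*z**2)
(-4, 1, 0)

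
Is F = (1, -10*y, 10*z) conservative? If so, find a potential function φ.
Yes, F is conservative. φ = x - 5*y**2 + 5*z**2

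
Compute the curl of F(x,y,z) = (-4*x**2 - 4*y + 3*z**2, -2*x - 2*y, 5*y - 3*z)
(5, 6*z, 2)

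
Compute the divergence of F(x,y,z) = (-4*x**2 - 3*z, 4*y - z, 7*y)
4 - 8*x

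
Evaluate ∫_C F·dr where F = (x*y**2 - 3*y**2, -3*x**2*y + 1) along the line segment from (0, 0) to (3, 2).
-28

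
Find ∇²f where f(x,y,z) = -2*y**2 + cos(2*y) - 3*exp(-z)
-8*cos(y)**2 - 3*exp(-z)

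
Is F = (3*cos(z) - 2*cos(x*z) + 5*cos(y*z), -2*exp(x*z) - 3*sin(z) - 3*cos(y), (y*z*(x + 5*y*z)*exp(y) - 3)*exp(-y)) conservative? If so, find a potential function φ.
No, ∇×F = (x*z + 2*x*exp(x*z) + 10*y*z**2 + 3*cos(z) + 3*exp(-y), 2*x*sin(x*z) - y*z - 5*y*sin(y*z) - 3*sin(z), z*(-2*exp(x*z) + 5*sin(y*z))) ≠ 0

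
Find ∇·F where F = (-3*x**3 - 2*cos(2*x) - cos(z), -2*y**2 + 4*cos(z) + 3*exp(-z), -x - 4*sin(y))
-9*x**2 - 4*y + 4*sin(2*x)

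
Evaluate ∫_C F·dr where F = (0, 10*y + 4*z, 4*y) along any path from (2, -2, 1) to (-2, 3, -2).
9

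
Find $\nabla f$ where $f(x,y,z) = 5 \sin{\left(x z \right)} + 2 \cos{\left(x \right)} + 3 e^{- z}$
(5*z*cos(x*z) - 2*sin(x), 0, 5*x*cos(x*z) - 3*exp(-z))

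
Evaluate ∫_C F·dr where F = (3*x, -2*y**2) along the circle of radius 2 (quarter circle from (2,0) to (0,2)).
-34/3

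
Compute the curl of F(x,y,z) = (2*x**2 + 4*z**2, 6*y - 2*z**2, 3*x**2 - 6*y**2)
(-12*y + 4*z, -6*x + 8*z, 0)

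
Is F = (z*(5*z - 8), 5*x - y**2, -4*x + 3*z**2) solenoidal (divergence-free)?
No, ∇·F = -2*y + 6*z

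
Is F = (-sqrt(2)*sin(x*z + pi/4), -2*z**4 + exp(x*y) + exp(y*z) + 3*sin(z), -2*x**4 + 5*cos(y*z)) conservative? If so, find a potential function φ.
No, ∇×F = (-y*exp(y*z) + 8*z**3 - 5*z*sin(y*z) - 3*cos(z), x*(8*x**2 - sqrt(2)*cos(x*z + pi/4)), y*exp(x*y)) ≠ 0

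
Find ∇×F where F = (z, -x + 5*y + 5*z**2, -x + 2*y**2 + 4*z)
(4*y - 10*z, 2, -1)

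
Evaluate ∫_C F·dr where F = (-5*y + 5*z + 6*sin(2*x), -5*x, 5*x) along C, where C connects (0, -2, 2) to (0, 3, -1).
0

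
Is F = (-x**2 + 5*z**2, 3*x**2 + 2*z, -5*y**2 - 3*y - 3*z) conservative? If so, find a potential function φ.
No, ∇×F = (-10*y - 5, 10*z, 6*x) ≠ 0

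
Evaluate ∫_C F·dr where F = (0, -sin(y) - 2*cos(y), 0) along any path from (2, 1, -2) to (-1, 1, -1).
0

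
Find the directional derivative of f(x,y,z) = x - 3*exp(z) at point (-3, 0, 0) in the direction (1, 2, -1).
2*sqrt(6)/3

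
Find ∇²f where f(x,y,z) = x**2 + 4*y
2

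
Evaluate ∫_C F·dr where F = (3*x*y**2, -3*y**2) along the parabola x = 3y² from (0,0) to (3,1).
8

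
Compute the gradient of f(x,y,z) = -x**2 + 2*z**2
(-2*x, 0, 4*z)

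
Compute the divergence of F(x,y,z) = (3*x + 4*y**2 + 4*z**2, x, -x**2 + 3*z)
6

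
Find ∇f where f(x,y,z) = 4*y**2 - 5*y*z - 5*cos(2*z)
(0, 8*y - 5*z, -5*y + 10*sin(2*z))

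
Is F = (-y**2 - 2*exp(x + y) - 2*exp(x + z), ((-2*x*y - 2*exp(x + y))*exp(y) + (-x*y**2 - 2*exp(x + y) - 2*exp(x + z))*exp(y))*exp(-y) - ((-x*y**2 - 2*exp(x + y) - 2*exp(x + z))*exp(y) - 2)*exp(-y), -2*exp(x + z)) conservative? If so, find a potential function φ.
Yes, F is conservative. φ = ((-x*y**2 - 2*exp(x + y) - 2*exp(x + z))*exp(y) - 2)*exp(-y)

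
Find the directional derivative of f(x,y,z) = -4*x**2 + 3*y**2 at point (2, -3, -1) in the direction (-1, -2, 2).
52/3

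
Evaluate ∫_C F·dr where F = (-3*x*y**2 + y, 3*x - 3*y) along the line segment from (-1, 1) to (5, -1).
-24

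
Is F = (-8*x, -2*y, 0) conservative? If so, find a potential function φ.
Yes, F is conservative. φ = -4*x**2 - y**2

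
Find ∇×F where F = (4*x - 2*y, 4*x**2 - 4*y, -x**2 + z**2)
(0, 2*x, 8*x + 2)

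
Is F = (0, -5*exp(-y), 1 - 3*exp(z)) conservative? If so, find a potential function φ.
Yes, F is conservative. φ = z - 3*exp(z) + 5*exp(-y)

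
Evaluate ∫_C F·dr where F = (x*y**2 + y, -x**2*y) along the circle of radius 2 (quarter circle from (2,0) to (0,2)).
-8 - pi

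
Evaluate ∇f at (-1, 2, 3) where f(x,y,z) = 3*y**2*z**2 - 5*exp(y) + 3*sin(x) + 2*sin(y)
(3*cos(1), -5*exp(2) + 2*cos(2) + 108, 72)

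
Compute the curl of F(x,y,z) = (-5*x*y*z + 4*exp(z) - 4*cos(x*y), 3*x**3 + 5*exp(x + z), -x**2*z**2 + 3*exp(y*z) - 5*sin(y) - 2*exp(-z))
(3*z*exp(y*z) - 5*exp(x + z) - 5*cos(y), -5*x*y + 2*x*z**2 + 4*exp(z), 9*x**2 + 5*x*z - 4*x*sin(x*y) + 5*exp(x + z))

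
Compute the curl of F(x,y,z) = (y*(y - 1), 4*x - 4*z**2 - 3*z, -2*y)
(8*z + 1, 0, 5 - 2*y)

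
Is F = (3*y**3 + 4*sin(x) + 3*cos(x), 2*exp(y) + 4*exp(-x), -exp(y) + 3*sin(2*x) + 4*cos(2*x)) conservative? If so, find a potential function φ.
No, ∇×F = (-exp(y), 8*sin(2*x) - 6*cos(2*x), -9*y**2 - 4*exp(-x)) ≠ 0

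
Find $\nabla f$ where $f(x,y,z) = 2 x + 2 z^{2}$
(2, 0, 4*z)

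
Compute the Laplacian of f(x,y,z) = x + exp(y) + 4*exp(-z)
exp(y) + 4*exp(-z)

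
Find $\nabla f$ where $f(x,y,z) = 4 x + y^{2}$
(4, 2*y, 0)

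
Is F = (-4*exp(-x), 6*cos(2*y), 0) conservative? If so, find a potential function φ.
Yes, F is conservative. φ = 3*sin(2*y) + 4*exp(-x)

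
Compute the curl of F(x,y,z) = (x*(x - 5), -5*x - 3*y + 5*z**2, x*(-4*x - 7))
(-10*z, 8*x + 7, -5)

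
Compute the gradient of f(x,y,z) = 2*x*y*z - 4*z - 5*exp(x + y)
(2*y*z - 5*exp(x + y), 2*x*z - 5*exp(x + y), 2*x*y - 4)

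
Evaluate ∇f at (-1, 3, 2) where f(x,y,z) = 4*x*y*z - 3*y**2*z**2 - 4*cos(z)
(24, -80, -120 + 4*sin(2))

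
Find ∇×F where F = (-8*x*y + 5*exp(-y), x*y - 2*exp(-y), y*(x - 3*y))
(x - 6*y, -y, 8*x + y + 5*exp(-y))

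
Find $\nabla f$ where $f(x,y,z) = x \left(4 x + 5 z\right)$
(8*x + 5*z, 0, 5*x)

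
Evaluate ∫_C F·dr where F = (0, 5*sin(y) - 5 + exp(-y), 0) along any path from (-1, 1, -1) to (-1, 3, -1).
(5*(-2 + cos(1) - cos(3))*exp(3) - 1 + exp(2))*exp(-3)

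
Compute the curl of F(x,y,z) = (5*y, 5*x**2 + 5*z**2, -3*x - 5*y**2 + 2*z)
(-10*y - 10*z, 3, 10*x - 5)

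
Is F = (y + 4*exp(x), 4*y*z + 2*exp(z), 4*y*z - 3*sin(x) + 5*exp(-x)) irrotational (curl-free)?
No, ∇×F = (-4*y + 4*z - 2*exp(z), 3*cos(x) + 5*exp(-x), -1)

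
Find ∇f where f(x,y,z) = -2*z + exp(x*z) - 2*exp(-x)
(z*exp(x*z) + 2*exp(-x), 0, x*exp(x*z) - 2)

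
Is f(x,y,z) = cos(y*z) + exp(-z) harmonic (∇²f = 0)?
No, ∇²f = (-(y**2 + z**2)*exp(z)*cos(y*z) + 1)*exp(-z)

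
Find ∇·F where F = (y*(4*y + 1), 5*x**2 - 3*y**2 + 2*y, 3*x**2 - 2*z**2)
-6*y - 4*z + 2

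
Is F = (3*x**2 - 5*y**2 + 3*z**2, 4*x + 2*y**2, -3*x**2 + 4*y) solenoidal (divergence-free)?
No, ∇·F = 6*x + 4*y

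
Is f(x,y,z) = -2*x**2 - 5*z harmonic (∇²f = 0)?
No, ∇²f = -4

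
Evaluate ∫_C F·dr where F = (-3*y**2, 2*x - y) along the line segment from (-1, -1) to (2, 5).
-69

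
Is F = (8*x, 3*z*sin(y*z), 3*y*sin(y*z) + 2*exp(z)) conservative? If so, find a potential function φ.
Yes, F is conservative. φ = 4*x**2 + 2*exp(z) - 3*cos(y*z)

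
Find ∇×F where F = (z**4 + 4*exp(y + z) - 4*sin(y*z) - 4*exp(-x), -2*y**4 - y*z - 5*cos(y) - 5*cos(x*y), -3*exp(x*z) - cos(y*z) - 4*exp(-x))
(y + z*sin(y*z), -4*y*cos(y*z) + 4*z**3 + 3*z*exp(x*z) + 4*exp(y + z) - 4*exp(-x), 5*y*sin(x*y) + 4*z*cos(y*z) - 4*exp(y + z))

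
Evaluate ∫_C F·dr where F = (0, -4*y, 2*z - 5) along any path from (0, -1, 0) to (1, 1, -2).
14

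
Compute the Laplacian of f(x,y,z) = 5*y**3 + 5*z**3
30*y + 30*z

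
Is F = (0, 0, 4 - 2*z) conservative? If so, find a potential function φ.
Yes, F is conservative. φ = z*(4 - z)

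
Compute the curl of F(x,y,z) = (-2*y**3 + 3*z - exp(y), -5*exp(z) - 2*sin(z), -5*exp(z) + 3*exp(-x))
(5*exp(z) + 2*cos(z), 3 + 3*exp(-x), 6*y**2 + exp(y))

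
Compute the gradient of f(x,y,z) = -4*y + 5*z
(0, -4, 5)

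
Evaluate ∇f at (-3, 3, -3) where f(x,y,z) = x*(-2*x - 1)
(11, 0, 0)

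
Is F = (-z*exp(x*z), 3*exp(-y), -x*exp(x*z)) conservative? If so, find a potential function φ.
Yes, F is conservative. φ = -exp(x*z) - 3*exp(-y)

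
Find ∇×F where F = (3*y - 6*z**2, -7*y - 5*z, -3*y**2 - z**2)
(5 - 6*y, -12*z, -3)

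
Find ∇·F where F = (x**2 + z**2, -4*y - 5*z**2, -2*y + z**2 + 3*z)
2*x + 2*z - 1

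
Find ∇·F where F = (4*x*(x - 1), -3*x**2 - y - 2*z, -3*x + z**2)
8*x + 2*z - 5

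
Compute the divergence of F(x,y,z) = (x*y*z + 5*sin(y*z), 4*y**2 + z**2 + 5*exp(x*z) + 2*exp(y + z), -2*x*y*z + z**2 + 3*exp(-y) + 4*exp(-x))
-2*x*y + y*z + 8*y + 2*z + 2*exp(y + z)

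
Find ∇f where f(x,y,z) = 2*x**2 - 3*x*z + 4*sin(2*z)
(4*x - 3*z, 0, -3*x + 8*cos(2*z))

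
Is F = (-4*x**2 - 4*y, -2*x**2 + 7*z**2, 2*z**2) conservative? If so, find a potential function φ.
No, ∇×F = (-14*z, 0, 4 - 4*x) ≠ 0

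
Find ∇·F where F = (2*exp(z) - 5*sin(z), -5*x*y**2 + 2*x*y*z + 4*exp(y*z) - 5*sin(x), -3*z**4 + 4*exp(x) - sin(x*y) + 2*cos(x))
-10*x*y + 2*x*z - 12*z**3 + 4*z*exp(y*z)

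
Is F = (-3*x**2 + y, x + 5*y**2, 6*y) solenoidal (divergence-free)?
No, ∇·F = -6*x + 10*y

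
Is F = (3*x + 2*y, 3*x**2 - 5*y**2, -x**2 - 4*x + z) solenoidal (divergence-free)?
No, ∇·F = 4 - 10*y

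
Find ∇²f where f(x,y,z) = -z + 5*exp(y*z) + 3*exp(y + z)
5*y**2*exp(y*z) + 5*z**2*exp(y*z) + 6*exp(y + z)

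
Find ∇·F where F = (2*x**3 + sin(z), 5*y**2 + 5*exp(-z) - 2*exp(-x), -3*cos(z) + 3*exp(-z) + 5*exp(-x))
6*x**2 + 10*y + 3*sin(z) - 3*exp(-z)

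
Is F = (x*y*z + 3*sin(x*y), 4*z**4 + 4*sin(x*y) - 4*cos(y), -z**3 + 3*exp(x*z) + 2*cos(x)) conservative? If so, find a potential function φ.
No, ∇×F = (-16*z**3, x*y - 3*z*exp(x*z) + 2*sin(x), -x*z - 3*x*cos(x*y) + 4*y*cos(x*y)) ≠ 0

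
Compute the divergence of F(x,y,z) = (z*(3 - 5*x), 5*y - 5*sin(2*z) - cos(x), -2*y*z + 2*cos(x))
-2*y - 5*z + 5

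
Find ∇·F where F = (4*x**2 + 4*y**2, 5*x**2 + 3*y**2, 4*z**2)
8*x + 6*y + 8*z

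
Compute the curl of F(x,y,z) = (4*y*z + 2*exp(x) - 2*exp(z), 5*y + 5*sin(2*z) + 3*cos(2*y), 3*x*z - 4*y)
(-10*cos(2*z) - 4, 4*y - 3*z - 2*exp(z), -4*z)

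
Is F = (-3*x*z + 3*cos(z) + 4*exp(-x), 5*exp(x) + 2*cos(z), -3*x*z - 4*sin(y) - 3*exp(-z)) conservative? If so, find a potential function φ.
No, ∇×F = (2*sin(z) - 4*cos(y), -3*x + 3*z - 3*sin(z), 5*exp(x)) ≠ 0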